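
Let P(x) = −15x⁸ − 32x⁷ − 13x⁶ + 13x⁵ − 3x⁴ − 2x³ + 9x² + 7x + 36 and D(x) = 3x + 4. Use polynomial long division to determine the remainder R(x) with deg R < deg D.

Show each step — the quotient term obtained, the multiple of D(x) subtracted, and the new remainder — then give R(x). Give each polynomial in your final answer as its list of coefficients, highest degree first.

R = [0]

Step 1: lead(−15x⁸ − 32x⁷ − 13x⁶ + 13x⁵ − 3x⁴ − 2x³ + 9x² + 7x + 36) ÷ lead(D) = −15x⁸ ÷ 3x = −5x⁷. Subtract (−5x⁷)·D = −15x⁸ − 20x⁷. Remainder: −12x⁷ − 13x⁶ + 13x⁵ − 3x⁴ − 2x³ + 9x² + 7x + 36.
Step 2: lead(−12x⁷ − 13x⁶ + 13x⁵ − 3x⁴ − 2x³ + 9x² + 7x + 36) ÷ lead(D) = −12x⁷ ÷ 3x = −4x⁶. Subtract (−4x⁶)·D = −12x⁷ − 16x⁶. Remainder: 3x⁶ + 13x⁵ − 3x⁴ − 2x³ + 9x² + 7x + 36.
Step 3: lead(3x⁶ + 13x⁵ − 3x⁴ − 2x³ + 9x² + 7x + 36) ÷ lead(D) = 3x⁶ ÷ 3x = x⁵. Subtract (x⁵)·D = 3x⁶ + 4x⁵. Remainder: 9x⁵ − 3x⁴ − 2x³ + 9x² + 7x + 36.
Step 4: lead(9x⁵ − 3x⁴ − 2x³ + 9x² + 7x + 36) ÷ lead(D) = 9x⁵ ÷ 3x = 3x⁴. Subtract (3x⁴)·D = 9x⁵ + 12x⁴. Remainder: −15x⁴ − 2x³ + 9x² + 7x + 36.
Step 5: lead(−15x⁴ − 2x³ + 9x² + 7x + 36) ÷ lead(D) = −15x⁴ ÷ 3x = −5x³. Subtract (−5x³)·D = −15x⁴ − 20x³. Remainder: 18x³ + 9x² + 7x + 36.
Step 6: lead(18x³ + 9x² + 7x + 36) ÷ lead(D) = 18x³ ÷ 3x = 6x². Subtract (6x²)·D = 18x³ + 24x². Remainder: −15x² + 7x + 36.
Step 7: lead(−15x² + 7x + 36) ÷ lead(D) = −15x² ÷ 3x = −5x. Subtract (−5x)·D = −15x² − 20x. Remainder: 27x + 36.
Step 8: lead(27x + 36) ÷ lead(D) = 27x ÷ 3x = 9. Subtract (9)·D = 27x + 36. Remainder: 0.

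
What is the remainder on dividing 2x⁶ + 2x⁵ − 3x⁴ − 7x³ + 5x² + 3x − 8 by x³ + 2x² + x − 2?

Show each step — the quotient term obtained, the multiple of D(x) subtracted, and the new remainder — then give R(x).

R(x) = −6

Step 1: lead(2x⁶ + 2x⁵ − 3x⁴ − 7x³ + 5x² + 3x − 8) ÷ lead(D) = 2x⁶ ÷ x³ = 2x³. Subtract (2x³)·D = 2x⁶ + 4x⁵ + 2x⁴ − 4x³. Remainder: −2x⁵ − 5x⁴ − 3x³ + 5x² + 3x − 8.
Step 2: lead(−2x⁵ − 5x⁴ − 3x³ + 5x² + 3x − 8) ÷ lead(D) = −2x⁵ ÷ x³ = −2x². Subtract (−2x²)·D = −2x⁵ − 4x⁴ − 2x³ + 4x². Remainder: −x⁴ − x³ + x² + 3x − 8.
Step 3: lead(−x⁴ − x³ + x² + 3x − 8) ÷ lead(D) = −x⁴ ÷ x³ = −x. Subtract (−x)·D = −x⁴ − 2x³ − x² + 2x. Remainder: x³ + 2x² + x − 8.
Step 4: lead(x³ + 2x² + x − 8) ÷ lead(D) = x³ ÷ x³ = 1. Subtract (1)·D = x³ + 2x² + x − 2. Remainder: −6.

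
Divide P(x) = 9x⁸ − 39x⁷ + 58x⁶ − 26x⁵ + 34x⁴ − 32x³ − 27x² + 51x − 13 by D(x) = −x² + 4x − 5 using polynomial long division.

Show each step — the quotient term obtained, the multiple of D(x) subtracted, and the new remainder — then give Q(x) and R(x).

Step 1: lead(9x⁸ − 39x⁷ + 58x⁶ − 26x⁵ + 34x⁴ − 32x³ − 27x² + 51x − 13) ÷ lead(D) = 9x⁸ ÷ −x² = −9x⁶. Subtract (−9x⁶)·D = 9x⁸ − 36x⁷ + 45x⁶. Remainder: −3x⁷ + 13x⁶ − 26x⁵ + 34x⁴ − 32x³ − 27x² + 51x − 13.
Step 2: lead(−3x⁷ + 13x⁶ − 26x⁵ + 34x⁴ − 32x³ − 27x² + 51x − 13) ÷ lead(D) = −3x⁷ ÷ −x² = 3x⁵. Subtract (3x⁵)·D = −3x⁷ + 12x⁶ − 15x⁵. Remainder: x⁶ − 11x⁵ + 34x⁴ − 32x³ − 27x² + 51x − 13.
Step 3: lead(x⁶ − 11x⁵ + 34x⁴ − 32x³ − 27x² + 51x − 13) ÷ lead(D) = x⁶ ÷ −x² = −x⁴. Subtract (−x⁴)·D = x⁶ − 4x⁵ + 5x⁴. Remainder: −7x⁵ + 29x⁴ − 32x³ − 27x² + 51x − 13.
Step 4: lead(−7x⁵ + 29x⁴ − 32x³ − 27x² + 51x − 13) ÷ lead(D) = −7x⁵ ÷ −x² = 7x³. Subtract (7x³)·D = −7x⁵ + 28x⁴ − 35x³. Remainder: x⁴ + 3x³ − 27x² + 51x − 13.
Step 5: lead(x⁴ + 3x³ − 27x² + 51x − 13) ÷ lead(D) = x⁴ ÷ −x² = −x². Subtract (−x²)·D = x⁴ − 4x³ + 5x². Remainder: 7x³ − 32x² + 51x − 13.
Step 6: lead(7x³ − 32x² + 51x − 13) ÷ lead(D) = 7x³ ÷ −x² = −7x. Subtract (−7x)·D = 7x³ − 28x² + 35x. Remainder: −4x² + 16x − 13.
Step 7: lead(−4x² + 16x − 13) ÷ lead(D) = −4x² ÷ −x² = 4. Subtract (4)·D = −4x² + 16x − 20. Remainder: 7.

Q(x) = −9x⁶ + 3x⁵ − x⁴ + 7x³ − x² − 7x + 4; R(x) = 7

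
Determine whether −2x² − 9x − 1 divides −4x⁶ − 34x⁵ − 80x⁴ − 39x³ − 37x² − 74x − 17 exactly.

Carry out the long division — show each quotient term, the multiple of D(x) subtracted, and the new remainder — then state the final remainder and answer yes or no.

Step 1: lead(−4x⁶ − 34x⁵ − 80x⁴ − 39x³ − 37x² − 74x − 17) ÷ lead(D) = −4x⁶ ÷ −2x² = 2x⁴. Subtract (2x⁴)·D = −4x⁶ − 18x⁵ − 2x⁴. Remainder: −16x⁵ − 78x⁴ − 39x³ − 37x² − 74x − 17.
Step 2: lead(−16x⁵ − 78x⁴ − 39x³ − 37x² − 74x − 17) ÷ lead(D) = −16x⁵ ÷ −2x² = 8x³. Subtract (8x³)·D = −16x⁵ − 72x⁴ − 8x³. Remainder: −6x⁴ − 31x³ − 37x² − 74x − 17.
Step 3: lead(−6x⁴ − 31x³ − 37x² − 74x − 17) ÷ lead(D) = −6x⁴ ÷ −2x² = 3x². Subtract (3x²)·D = −6x⁴ − 27x³ − 3x². Remainder: −4x³ − 34x² − 74x − 17.
Step 4: lead(−4x³ − 34x² − 74x − 17) ÷ lead(D) = −4x³ ÷ −2x² = 2x. Subtract (2x)·D = −4x³ − 18x² − 2x. Remainder: −16x² − 72x − 17.
Step 5: lead(−16x² − 72x − 17) ÷ lead(D) = −16x² ÷ −2x² = 8. Subtract (8)·D = −16x² − 72x − 8. Remainder: −9.

R(x) = −9, so D(x) is not a factor of P(x). no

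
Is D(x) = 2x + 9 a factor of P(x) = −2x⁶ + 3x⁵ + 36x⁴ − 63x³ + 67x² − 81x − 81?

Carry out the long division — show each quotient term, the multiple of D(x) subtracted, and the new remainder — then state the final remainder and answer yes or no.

Step 1: lead(−2x⁶ + 3x⁵ + 36x⁴ − 63x³ + 67x² − 81x − 81) ÷ lead(D) = −2x⁶ ÷ 2x = −x⁵. Subtract (−x⁵)·D = −2x⁶ − 9x⁵. Remainder: 12x⁵ + 36x⁴ − 63x³ + 67x² − 81x − 81.
Step 2: lead(12x⁵ + 36x⁴ − 63x³ + 67x² − 81x − 81) ÷ lead(D) = 12x⁵ ÷ 2x = 6x⁴. Subtract (6x⁴)·D = 12x⁵ + 54x⁴. Remainder: −18x⁴ − 63x³ + 67x² − 81x − 81.
Step 3: lead(−18x⁴ − 63x³ + 67x² − 81x − 81) ÷ lead(D) = −18x⁴ ÷ 2x = −9x³. Subtract (−9x³)·D = −18x⁴ − 81x³. Remainder: 18x³ + 67x² − 81x − 81.
Step 4: lead(18x³ + 67x² − 81x − 81) ÷ lead(D) = 18x³ ÷ 2x = 9x². Subtract (9x²)·D = 18x³ + 81x². Remainder: −14x² − 81x − 81.
Step 5: lead(−14x² − 81x − 81) ÷ lead(D) = −14x² ÷ 2x = −7x. Subtract (−7x)·D = −14x² − 63x. Remainder: −18x − 81.
Step 6: lead(−18x − 81) ÷ lead(D) = −18x ÷ 2x = −9. Subtract (−9)·D = −18x − 81. Remainder: 0.

R(x) = 0, so D(x) is a factor of P(x). yes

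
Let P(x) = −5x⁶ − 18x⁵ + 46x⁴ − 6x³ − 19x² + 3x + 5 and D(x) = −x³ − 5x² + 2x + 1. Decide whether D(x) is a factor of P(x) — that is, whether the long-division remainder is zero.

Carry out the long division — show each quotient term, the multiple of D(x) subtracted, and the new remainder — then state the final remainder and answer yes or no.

Step 1: lead(−5x⁶ − 18x⁵ + 46x⁴ − 6x³ − 19x² + 3x + 5) ÷ lead(D) = −5x⁶ ÷ −x³ = 5x³. Subtract (5x³)·D = −5x⁶ − 25x⁵ + 10x⁴ + 5x³. Remainder: 7x⁵ + 36x⁴ − 11x³ − 19x² + 3x + 5.
Step 2: lead(7x⁵ + 36x⁴ − 11x³ − 19x² + 3x + 5) ÷ lead(D) = 7x⁵ ÷ −x³ = −7x². Subtract (−7x²)·D = 7x⁵ + 35x⁴ − 14x³ − 7x². Remainder: x⁴ + 3x³ − 12x² + 3x + 5.
Step 3: lead(x⁴ + 3x³ − 12x² + 3x + 5) ÷ lead(D) = x⁴ ÷ −x³ = −x. Subtract (−x)·D = x⁴ + 5x³ − 2x² − x. Remainder: −2x³ − 10x² + 4x + 5.
Step 4: lead(−2x³ − 10x² + 4x + 5) ÷ lead(D) = −2x³ ÷ −x³ = 2. Subtract (2)·D = −2x³ − 10x² + 4x + 2. Remainder: 3.

R(x) = 3, so D(x) is not a factor of P(x). no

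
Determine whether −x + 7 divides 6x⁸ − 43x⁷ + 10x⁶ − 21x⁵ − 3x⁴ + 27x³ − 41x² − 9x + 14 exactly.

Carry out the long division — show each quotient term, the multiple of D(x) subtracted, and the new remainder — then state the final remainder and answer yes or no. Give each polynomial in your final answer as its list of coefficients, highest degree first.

Step 1: lead(6x⁸ − 43x⁷ + 10x⁶ − 21x⁵ − 3x⁴ + 27x³ − 41x² − 9x + 14) ÷ lead(D) = 6x⁸ ÷ −x = −6x⁷. Subtract (−6x⁷)·D = 6x⁸ − 42x⁷. Remainder: −x⁷ + 10x⁶ − 21x⁵ − 3x⁴ + 27x³ − 41x² − 9x + 14.
Step 2: lead(−x⁷ + 10x⁶ − 21x⁵ − 3x⁴ + 27x³ − 41x² − 9x + 14) ÷ lead(D) = −x⁷ ÷ −x = x⁶. Subtract (x⁶)·D = −x⁷ + 7x⁶. Remainder: 3x⁶ − 21x⁵ − 3x⁴ + 27x³ − 41x² − 9x + 14.
Step 3: lead(3x⁶ − 21x⁵ − 3x⁴ + 27x³ − 41x² − 9x + 14) ÷ lead(D) = 3x⁶ ÷ −x = −3x⁵. Subtract (−3x⁵)·D = 3x⁶ − 21x⁵. Remainder: −3x⁴ + 27x³ − 41x² − 9x + 14.
Step 4: lead(−3x⁴ + 27x³ − 41x² − 9x + 14) ÷ lead(D) = −3x⁴ ÷ −x = 3x³. Subtract (3x³)·D = −3x⁴ + 21x³. Remainder: 6x³ − 41x² − 9x + 14.
Step 5: lead(6x³ − 41x² − 9x + 14) ÷ lead(D) = 6x³ ÷ −x = −6x². Subtract (−6x²)·D = 6x³ − 42x². Remainder: x² − 9x + 14.
Step 6: lead(x² − 9x + 14) ÷ lead(D) = x² ÷ −x = −x. Subtract (−x)·D = x² − 7x. Remainder: −2x + 14.
Step 7: lead(−2x + 14) ÷ lead(D) = −2x ÷ −x = 2. Subtract (2)·D = −2x + 14. Remainder: 0.

R = [0], so D(x) is a factor of P(x). yes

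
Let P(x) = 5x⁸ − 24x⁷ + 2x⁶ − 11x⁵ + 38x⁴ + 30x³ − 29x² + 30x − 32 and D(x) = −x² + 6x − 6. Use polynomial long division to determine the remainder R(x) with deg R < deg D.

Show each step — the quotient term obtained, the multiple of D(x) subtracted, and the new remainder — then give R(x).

Step 1: lead(5x⁸ − 24x⁷ + 2x⁶ − 11x⁵ + 38x⁴ + 30x³ − 29x² + 30x − 32) ÷ lead(D) = 5x⁸ ÷ −x² = −5x⁶. Subtract (−5x⁶)·D = 5x⁸ − 30x⁷ + 30x⁶. Remainder: 6x⁷ − 28x⁶ − 11x⁵ + 38x⁴ + 30x³ − 29x² + 30x − 32.
Step 2: lead(6x⁷ − 28x⁶ − 11x⁵ + 38x⁴ + 30x³ − 29x² + 30x − 32) ÷ lead(D) = 6x⁷ ÷ −x² = −6x⁵. Subtract (−6x⁵)·D = 6x⁷ − 36x⁶ + 36x⁵. Remainder: 8x⁶ − 47x⁵ + 38x⁴ + 30x³ − 29x² + 30x − 32.
Step 3: lead(8x⁶ − 47x⁵ + 38x⁴ + 30x³ − 29x² + 30x − 32) ÷ lead(D) = 8x⁶ ÷ −x² = −8x⁴. Subtract (−8x⁴)·D = 8x⁶ − 48x⁵ + 48x⁴. Remainder: x⁵ − 10x⁴ + 30x³ − 29x² + 30x − 32.
Step 4: lead(x⁵ − 10x⁴ + 30x³ − 29x² + 30x − 32) ÷ lead(D) = x⁵ ÷ −x² = −x³. Subtract (−x³)·D = x⁵ − 6x⁴ + 6x³. Remainder: −4x⁴ + 24x³ − 29x² + 30x − 32.
Step 5: lead(−4x⁴ + 24x³ − 29x² + 30x − 32) ÷ lead(D) = −4x⁴ ÷ −x² = 4x². Subtract (4x²)·D = −4x⁴ + 24x³ − 24x². Remainder: −5x² + 30x − 32.
Step 6: lead(−5x² + 30x − 32) ÷ lead(D) = −5x² ÷ −x² = 5. Subtract (5)·D = −5x² + 30x − 30. Remainder: −2.

R(x) = −2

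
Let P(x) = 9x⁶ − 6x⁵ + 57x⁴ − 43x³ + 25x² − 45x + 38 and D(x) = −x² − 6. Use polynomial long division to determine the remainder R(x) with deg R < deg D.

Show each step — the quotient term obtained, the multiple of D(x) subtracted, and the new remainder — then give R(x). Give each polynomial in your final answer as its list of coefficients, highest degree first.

Step 1: lead(9x⁶ − 6x⁵ + 57x⁴ − 43x³ + 25x² − 45x + 38) ÷ lead(D) = 9x⁶ ÷ −x² = −9x⁴. Subtract (−9x⁴)·D = 9x⁶ + 54x⁴. Remainder: −6x⁵ + 3x⁴ − 43x³ + 25x² − 45x + 38.
Step 2: lead(−6x⁵ + 3x⁴ − 43x³ + 25x² − 45x + 38) ÷ lead(D) = −6x⁵ ÷ −x² = 6x³. Subtract (6x³)·D = −6x⁵ − 36x³. Remainder: 3x⁴ − 7x³ + 25x² − 45x + 38.
Step 3: lead(3x⁴ − 7x³ + 25x² − 45x + 38) ÷ lead(D) = 3x⁴ ÷ −x² = −3x². Subtract (−3x²)·D = 3x⁴ + 18x². Remainder: −7x³ + 7x² − 45x + 38.
Step 4: lead(−7x³ + 7x² − 45x + 38) ÷ lead(D) = −7x³ ÷ −x² = 7x. Subtract (7x)·D = −7x³ − 42x. Remainder: 7x² − 3x + 38.
Step 5: lead(7x² − 3x + 38) ÷ lead(D) = 7x² ÷ −x² = −7. Subtract (−7)·D = 7x² + 42. Remainder: −3x − 4.

R = [-3, -4]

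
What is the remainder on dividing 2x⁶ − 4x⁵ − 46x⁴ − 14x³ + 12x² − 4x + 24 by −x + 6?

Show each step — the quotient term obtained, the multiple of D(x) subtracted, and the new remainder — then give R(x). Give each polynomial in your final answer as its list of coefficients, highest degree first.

R = [0]

Step 1: lead(2x⁶ − 4x⁵ − 46x⁴ − 14x³ + 12x² − 4x + 24) ÷ lead(D) = 2x⁶ ÷ −x = −2x⁵. Subtract (−2x⁵)·D = 2x⁶ − 12x⁵. Remainder: 8x⁵ − 46x⁴ − 14x³ + 12x² − 4x + 24.
Step 2: lead(8x⁵ − 46x⁴ − 14x³ + 12x² − 4x + 24) ÷ lead(D) = 8x⁵ ÷ −x = −8x⁴. Subtract (−8x⁴)·D = 8x⁵ − 48x⁴. Remainder: 2x⁴ − 14x³ + 12x² − 4x + 24.
Step 3: lead(2x⁴ − 14x³ + 12x² − 4x + 24) ÷ lead(D) = 2x⁴ ÷ −x = −2x³. Subtract (−2x³)·D = 2x⁴ − 12x³. Remainder: −2x³ + 12x² − 4x + 24.
Step 4: lead(−2x³ + 12x² − 4x + 24) ÷ lead(D) = −2x³ ÷ −x = 2x². Subtract (2x²)·D = −2x³ + 12x². Remainder: −4x + 24.
Step 5: lead(−4x + 24) ÷ lead(D) = −4x ÷ −x = 4. Subtract (4)·D = −4x + 24. Remainder: 0.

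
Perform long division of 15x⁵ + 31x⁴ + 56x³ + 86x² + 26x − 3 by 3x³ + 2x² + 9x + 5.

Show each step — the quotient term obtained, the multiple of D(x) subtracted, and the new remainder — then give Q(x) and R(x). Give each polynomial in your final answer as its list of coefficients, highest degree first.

Step 1: lead(15x⁵ + 31x⁴ + 56x³ + 86x² + 26x − 3) ÷ lead(D) = 15x⁵ ÷ 3x³ = 5x². Subtract (5x²)·D = 15x⁵ + 10x⁴ + 45x³ + 25x². Remainder: 21x⁴ + 11x³ + 61x² + 26x − 3.
Step 2: lead(21x⁴ + 11x³ + 61x² + 26x − 3) ÷ lead(D) = 21x⁴ ÷ 3x³ = 7x. Subtract (7x)·D = 21x⁴ + 14x³ + 63x² + 35x. Remainder: −3x³ − 2x² − 9x − 3.
Step 3: lead(−3x³ − 2x² − 9x − 3) ÷ lead(D) = −3x³ ÷ 3x³ = −1. Subtract (−1)·D = −3x³ − 2x² − 9x − 5. Remainder: 2.

Q = [5, 7, -1]; R = [2]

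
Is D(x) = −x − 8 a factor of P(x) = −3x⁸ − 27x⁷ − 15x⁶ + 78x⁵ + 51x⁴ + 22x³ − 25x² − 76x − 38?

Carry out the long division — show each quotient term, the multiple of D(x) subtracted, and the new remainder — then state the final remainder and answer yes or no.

Step 1: lead(−3x⁸ − 27x⁷ − 15x⁶ + 78x⁵ + 51x⁴ + 22x³ − 25x² − 76x − 38) ÷ lead(D) = −3x⁸ ÷ −x = 3x⁷. Subtract (3x⁷)·D = −3x⁸ − 24x⁷. Remainder: −3x⁷ − 15x⁶ + 78x⁵ + 51x⁴ + 22x³ − 25x² − 76x − 38.
Step 2: lead(−3x⁷ − 15x⁶ + 78x⁵ + 51x⁴ + 22x³ − 25x² − 76x − 38) ÷ lead(D) = −3x⁷ ÷ −x = 3x⁶. Subtract (3x⁶)·D = −3x⁷ − 24x⁶. Remainder: 9x⁶ + 78x⁵ + 51x⁴ + 22x³ − 25x² − 76x − 38.
Step 3: lead(9x⁶ + 78x⁵ + 51x⁴ + 22x³ − 25x² − 76x − 38) ÷ lead(D) = 9x⁶ ÷ −x = −9x⁵. Subtract (−9x⁵)·D = 9x⁶ + 72x⁵. Remainder: 6x⁵ + 51x⁴ + 22x³ − 25x² − 76x − 38.
Step 4: lead(6x⁵ + 51x⁴ + 22x³ − 25x² − 76x − 38) ÷ lead(D) = 6x⁵ ÷ −x = −6x⁴. Subtract (−6x⁴)·D = 6x⁵ + 48x⁴. Remainder: 3x⁴ + 22x³ − 25x² − 76x − 38.
Step 5: lead(3x⁴ + 22x³ − 25x² − 76x − 38) ÷ lead(D) = 3x⁴ ÷ −x = −3x³. Subtract (−3x³)·D = 3x⁴ + 24x³. Remainder: −2x³ − 25x² − 76x − 38.
Step 6: lead(−2x³ − 25x² − 76x − 38) ÷ lead(D) = −2x³ ÷ −x = 2x². Subtract (2x²)·D = −2x³ − 16x². Remainder: −9x² − 76x − 38.
Step 7: lead(−9x² − 76x − 38) ÷ lead(D) = −9x² ÷ −x = 9x. Subtract (9x)·D = −9x² − 72x. Remainder: −4x − 38.
Step 8: lead(−4x − 38) ÷ lead(D) = −4x ÷ −x = 4. Subtract (4)·D = −4x − 32. Remainder: −6.

R(x) = −6, so D(x) is not a factor of P(x). no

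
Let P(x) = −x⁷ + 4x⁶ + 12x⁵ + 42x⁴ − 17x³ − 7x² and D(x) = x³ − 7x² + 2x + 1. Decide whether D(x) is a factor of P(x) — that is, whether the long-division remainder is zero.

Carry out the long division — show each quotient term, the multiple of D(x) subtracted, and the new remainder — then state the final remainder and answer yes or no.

R(x) = 0, so D(x) is a factor of P(x). yes

Step 1: lead(−x⁷ + 4x⁶ + 12x⁵ + 42x⁴ − 17x³ − 7x²) ÷ lead(D) = −x⁷ ÷ x³ = −x⁴. Subtract (−x⁴)·D = −x⁷ + 7x⁶ − 2x⁵ − x⁴. Remainder: −3x⁶ + 14x⁵ + 43x⁴ − 17x³ − 7x².
Step 2: lead(−3x⁶ + 14x⁵ + 43x⁴ − 17x³ − 7x²) ÷ lead(D) = −3x⁶ ÷ x³ = −3x³. Subtract (−3x³)·D = −3x⁶ + 21x⁵ − 6x⁴ − 3x³. Remainder: −7x⁵ + 49x⁴ − 14x³ − 7x².
Step 3: lead(−7x⁵ + 49x⁴ − 14x³ − 7x²) ÷ lead(D) = −7x⁵ ÷ x³ = −7x². Subtract (−7x²)·D = −7x⁵ + 49x⁴ − 14x³ − 7x². Remainder: 0.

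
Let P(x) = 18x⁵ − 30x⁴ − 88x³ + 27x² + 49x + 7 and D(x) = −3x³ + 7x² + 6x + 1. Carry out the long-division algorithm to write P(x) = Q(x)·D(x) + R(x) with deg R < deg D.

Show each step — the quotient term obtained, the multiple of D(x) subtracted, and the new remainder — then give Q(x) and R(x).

Step 1: lead(18x⁵ − 30x⁴ − 88x³ + 27x² + 49x + 7) ÷ lead(D) = 18x⁵ ÷ −3x³ = −6x². Subtract (−6x²)·D = 18x⁵ − 42x⁴ − 36x³ − 6x². Remainder: 12x⁴ − 52x³ + 33x² + 49x + 7.
Step 2: lead(12x⁴ − 52x³ + 33x² + 49x + 7) ÷ lead(D) = 12x⁴ ÷ −3x³ = −4x. Subtract (−4x)·D = 12x⁴ − 28x³ − 24x² − 4x. Remainder: −24x³ + 57x² + 53x + 7.
Step 3: lead(−24x³ + 57x² + 53x + 7) ÷ lead(D) = −24x³ ÷ −3x³ = 8. Subtract (8)·D = −24x³ + 56x² + 48x + 8. Remainder: x² + 5x − 1.

Q(x) = −6x² − 4x + 8; R(x) = x² + 5x − 1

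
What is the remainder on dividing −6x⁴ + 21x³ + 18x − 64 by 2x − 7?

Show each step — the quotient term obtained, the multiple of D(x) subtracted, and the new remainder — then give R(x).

R(x) = −1

Step 1: lead(−6x⁴ + 21x³ + 18x − 64) ÷ lead(D) = −6x⁴ ÷ 2x = −3x³. Subtract (−3x³)·D = −6x⁴ + 21x³. Remainder: 18x − 64.
Step 2: lead(18x − 64) ÷ lead(D) = 18x ÷ 2x = 9. Subtract (9)·D = 18x − 63. Remainder: −1.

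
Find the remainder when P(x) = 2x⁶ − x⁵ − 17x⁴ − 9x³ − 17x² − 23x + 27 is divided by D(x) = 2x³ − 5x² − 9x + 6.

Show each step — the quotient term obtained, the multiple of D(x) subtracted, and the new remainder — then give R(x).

R(x) = 7x + 3

Step 1: lead(2x⁶ − x⁵ − 17x⁴ − 9x³ − 17x² − 23x + 27) ÷ lead(D) = 2x⁶ ÷ 2x³ = x³. Subtract (x³)·D = 2x⁶ − 5x⁵ − 9x⁴ + 6x³. Remainder: 4x⁵ − 8x⁴ − 15x³ − 17x² − 23x + 27.
Step 2: lead(4x⁵ − 8x⁴ − 15x³ − 17x² − 23x + 27) ÷ lead(D) = 4x⁵ ÷ 2x³ = 2x². Subtract (2x²)·D = 4x⁵ − 10x⁴ − 18x³ + 12x². Remainder: 2x⁴ + 3x³ − 29x² − 23x + 27.
Step 3: lead(2x⁴ + 3x³ − 29x² − 23x + 27) ÷ lead(D) = 2x⁴ ÷ 2x³ = x. Subtract (x)·D = 2x⁴ − 5x³ − 9x² + 6x. Remainder: 8x³ − 20x² − 29x + 27.
Step 4: lead(8x³ − 20x² − 29x + 27) ÷ lead(D) = 8x³ ÷ 2x³ = 4. Subtract (4)·D = 8x³ − 20x² − 36x + 24. Remainder: 7x + 3.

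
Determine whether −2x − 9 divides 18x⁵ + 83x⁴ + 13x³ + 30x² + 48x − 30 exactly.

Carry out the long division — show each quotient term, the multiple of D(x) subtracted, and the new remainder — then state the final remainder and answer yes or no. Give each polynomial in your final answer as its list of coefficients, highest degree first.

Step 1: lead(18x⁵ + 83x⁴ + 13x³ + 30x² + 48x − 30) ÷ lead(D) = 18x⁵ ÷ −2x = −9x⁴. Subtract (−9x⁴)·D = 18x⁵ + 81x⁴. Remainder: 2x⁴ + 13x³ + 30x² + 48x − 30.
Step 2: lead(2x⁴ + 13x³ + 30x² + 48x − 30) ÷ lead(D) = 2x⁴ ÷ −2x = −x³. Subtract (−x³)·D = 2x⁴ + 9x³. Remainder: 4x³ + 30x² + 48x − 30.
Step 3: lead(4x³ + 30x² + 48x − 30) ÷ lead(D) = 4x³ ÷ −2x = −2x². Subtract (−2x²)·D = 4x³ + 18x². Remainder: 12x² + 48x − 30.
Step 4: lead(12x² + 48x − 30) ÷ lead(D) = 12x² ÷ −2x = −6x. Subtract (−6x)·D = 12x² + 54x. Remainder: −6x − 30.
Step 5: lead(−6x − 30) ÷ lead(D) = −6x ÷ −2x = 3. Subtract (3)·D = −6x − 27. Remainder: −3.

R = [-3], so D(x) is not a factor of P(x). no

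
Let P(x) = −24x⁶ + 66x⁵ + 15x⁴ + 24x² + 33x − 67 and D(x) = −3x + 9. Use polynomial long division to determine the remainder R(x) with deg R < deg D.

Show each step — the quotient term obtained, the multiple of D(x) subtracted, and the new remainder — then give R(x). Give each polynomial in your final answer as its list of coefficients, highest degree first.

Step 1: lead(−24x⁶ + 66x⁵ + 15x⁴ + 24x² + 33x − 67) ÷ lead(D) = −24x⁶ ÷ −3x = 8x⁵. Subtract (8x⁵)·D = −24x⁶ + 72x⁵. Remainder: −6x⁵ + 15x⁴ + 24x² + 33x − 67.
Step 2: lead(−6x⁵ + 15x⁴ + 24x² + 33x − 67) ÷ lead(D) = −6x⁵ ÷ −3x = 2x⁴. Subtract (2x⁴)·D = −6x⁵ + 18x⁴. Remainder: −3x⁴ + 24x² + 33x − 67.
Step 3: lead(−3x⁴ + 24x² + 33x − 67) ÷ lead(D) = −3x⁴ ÷ −3x = x³. Subtract (x³)·D = −3x⁴ + 9x³. Remainder: −9x³ + 24x² + 33x − 67.
Step 4: lead(−9x³ + 24x² + 33x − 67) ÷ lead(D) = −9x³ ÷ −3x = 3x². Subtract (3x²)·D = −9x³ + 27x². Remainder: −3x² + 33x − 67.
Step 5: lead(−3x² + 33x − 67) ÷ lead(D) = −3x² ÷ −3x = x. Subtract (x)·D = −3x² + 9x. Remainder: 24x − 67.
Step 6: lead(24x − 67) ÷ lead(D) = 24x ÷ −3x = −8. Subtract (−8)·D = 24x − 72. Remainder: 5.

R = [5]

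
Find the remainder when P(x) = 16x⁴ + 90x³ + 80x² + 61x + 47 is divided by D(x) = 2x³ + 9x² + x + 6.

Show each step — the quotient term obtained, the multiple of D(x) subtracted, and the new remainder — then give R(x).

R(x) = −9x² + 4x − 7

Step 1: lead(16x⁴ + 90x³ + 80x² + 61x + 47) ÷ lead(D) = 16x⁴ ÷ 2x³ = 8x. Subtract (8x)·D = 16x⁴ + 72x³ + 8x² + 48x. Remainder: 18x³ + 72x² + 13x + 47.
Step 2: lead(18x³ + 72x² + 13x + 47) ÷ lead(D) = 18x³ ÷ 2x³ = 9. Subtract (9)·D = 18x³ + 81x² + 9x + 54. Remainder: −9x² + 4x − 7.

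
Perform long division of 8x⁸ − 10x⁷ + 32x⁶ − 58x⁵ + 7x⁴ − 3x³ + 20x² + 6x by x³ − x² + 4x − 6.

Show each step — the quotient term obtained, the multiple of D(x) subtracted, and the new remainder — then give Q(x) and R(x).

Q(x) = 8x⁵ − 2x⁴ − 2x³ − 4x² − x; R(x) = 0

Step 1: lead(8x⁸ − 10x⁷ + 32x⁶ − 58x⁵ + 7x⁴ − 3x³ + 20x² + 6x) ÷ lead(D) = 8x⁸ ÷ x³ = 8x⁵. Subtract (8x⁵)·D = 8x⁸ − 8x⁷ + 32x⁶ − 48x⁵. Remainder: −2x⁷ − 10x⁵ + 7x⁴ − 3x³ + 20x² + 6x.
Step 2: lead(−2x⁷ − 10x⁵ + 7x⁴ − 3x³ + 20x² + 6x) ÷ lead(D) = −2x⁷ ÷ x³ = −2x⁴. Subtract (−2x⁴)·D = −2x⁷ + 2x⁶ − 8x⁵ + 12x⁴. Remainder: −2x⁶ − 2x⁵ − 5x⁴ − 3x³ + 20x² + 6x.
Step 3: lead(−2x⁶ − 2x⁵ − 5x⁴ − 3x³ + 20x² + 6x) ÷ lead(D) = −2x⁶ ÷ x³ = −2x³. Subtract (−2x³)·D = −2x⁶ + 2x⁵ − 8x⁴ + 12x³. Remainder: −4x⁵ + 3x⁴ − 15x³ + 20x² + 6x.
Step 4: lead(−4x⁵ + 3x⁴ − 15x³ + 20x² + 6x) ÷ lead(D) = −4x⁵ ÷ x³ = −4x². Subtract (−4x²)·D = −4x⁵ + 4x⁴ − 16x³ + 24x². Remainder: −x⁴ + x³ − 4x² + 6x.
Step 5: lead(−x⁴ + x³ − 4x² + 6x) ÷ lead(D) = −x⁴ ÷ x³ = −x. Subtract (−x)·D = −x⁴ + x³ − 4x² + 6x. Remainder: 0.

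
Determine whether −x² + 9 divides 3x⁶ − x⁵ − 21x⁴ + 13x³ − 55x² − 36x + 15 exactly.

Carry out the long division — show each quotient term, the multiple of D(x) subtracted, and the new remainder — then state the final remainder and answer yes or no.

R(x) = 6, so D(x) is not a factor of P(x). no

Step 1: lead(3x⁶ − x⁵ − 21x⁴ + 13x³ − 55x² − 36x + 15) ÷ lead(D) = 3x⁶ ÷ −x² = −3x⁴. Subtract (−3x⁴)·D = 3x⁶ − 27x⁴. Remainder: −x⁵ + 6x⁴ + 13x³ − 55x² − 36x + 15.
Step 2: lead(−x⁵ + 6x⁴ + 13x³ − 55x² − 36x + 15) ÷ lead(D) = −x⁵ ÷ −x² = x³. Subtract (x³)·D = −x⁵ + 9x³. Remainder: 6x⁴ + 4x³ − 55x² − 36x + 15.
Step 3: lead(6x⁴ + 4x³ − 55x² − 36x + 15) ÷ lead(D) = 6x⁴ ÷ −x² = −6x². Subtract (−6x²)·D = 6x⁴ − 54x². Remainder: 4x³ − x² − 36x + 15.
Step 4: lead(4x³ − x² − 36x + 15) ÷ lead(D) = 4x³ ÷ −x² = −4x. Subtract (−4x)·D = 4x³ − 36x. Remainder: −x² + 15.
Step 5: lead(−x² + 15) ÷ lead(D) = −x² ÷ −x² = 1. Subtract (1)·D = −x² + 9. Remainder: 6.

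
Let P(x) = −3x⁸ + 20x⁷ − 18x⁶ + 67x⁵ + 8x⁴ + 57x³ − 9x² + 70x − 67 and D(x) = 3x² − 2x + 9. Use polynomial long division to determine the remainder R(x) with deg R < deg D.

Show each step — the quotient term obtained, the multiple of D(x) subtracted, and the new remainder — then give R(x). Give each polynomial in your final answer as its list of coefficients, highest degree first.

R = [5]

Step 1: lead(−3x⁸ + 20x⁷ − 18x⁶ + 67x⁵ + 8x⁴ + 57x³ − 9x² + 70x − 67) ÷ lead(D) = −3x⁸ ÷ 3x² = −x⁶. Subtract (−x⁶)·D = −3x⁸ + 2x⁷ − 9x⁶. Remainder: 18x⁷ − 9x⁶ + 67x⁵ + 8x⁴ + 57x³ − 9x² + 70x − 67.
Step 2: lead(18x⁷ − 9x⁶ + 67x⁵ + 8x⁴ + 57x³ − 9x² + 70x − 67) ÷ lead(D) = 18x⁷ ÷ 3x² = 6x⁵. Subtract (6x⁵)·D = 18x⁷ − 12x⁶ + 54x⁵. Remainder: 3x⁶ + 13x⁵ + 8x⁴ + 57x³ − 9x² + 70x − 67.
Step 3: lead(3x⁶ + 13x⁵ + 8x⁴ + 57x³ − 9x² + 70x − 67) ÷ lead(D) = 3x⁶ ÷ 3x² = x⁴. Subtract (x⁴)·D = 3x⁶ − 2x⁵ + 9x⁴. Remainder: 15x⁵ − x⁴ + 57x³ − 9x² + 70x − 67.
Step 4: lead(15x⁵ − x⁴ + 57x³ − 9x² + 70x − 67) ÷ lead(D) = 15x⁵ ÷ 3x² = 5x³. Subtract (5x³)·D = 15x⁵ − 10x⁴ + 45x³. Remainder: 9x⁴ + 12x³ − 9x² + 70x − 67.
Step 5: lead(9x⁴ + 12x³ − 9x² + 70x − 67) ÷ lead(D) = 9x⁴ ÷ 3x² = 3x². Subtract (3x²)·D = 9x⁴ − 6x³ + 27x². Remainder: 18x³ − 36x² + 70x − 67.
Step 6: lead(18x³ − 36x² + 70x − 67) ÷ lead(D) = 18x³ ÷ 3x² = 6x. Subtract (6x)·D = 18x³ − 12x² + 54x. Remainder: −24x² + 16x − 67.
Step 7: lead(−24x² + 16x − 67) ÷ lead(D) = −24x² ÷ 3x² = −8. Subtract (−8)·D = −24x² + 16x − 72. Remainder: 5.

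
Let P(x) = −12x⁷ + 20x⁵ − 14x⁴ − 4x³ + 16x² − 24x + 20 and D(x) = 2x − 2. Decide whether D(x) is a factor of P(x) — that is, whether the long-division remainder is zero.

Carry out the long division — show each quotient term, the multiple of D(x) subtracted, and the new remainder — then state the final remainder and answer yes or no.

R(x) = 2, so D(x) is not a factor of P(x). no

Step 1: lead(−12x⁷ + 20x⁵ − 14x⁴ − 4x³ + 16x² − 24x + 20) ÷ lead(D) = −12x⁷ ÷ 2x = −6x⁶. Subtract (−6x⁶)·D = −12x⁷ + 12x⁶. Remainder: −12x⁶ + 20x⁵ − 14x⁴ − 4x³ + 16x² − 24x + 20.
Step 2: lead(−12x⁶ + 20x⁵ − 14x⁴ − 4x³ + 16x² − 24x + 20) ÷ lead(D) = −12x⁶ ÷ 2x = −6x⁵. Subtract (−6x⁵)·D = −12x⁶ + 12x⁵. Remainder: 8x⁵ − 14x⁴ − 4x³ + 16x² − 24x + 20.
Step 3: lead(8x⁵ − 14x⁴ − 4x³ + 16x² − 24x + 20) ÷ lead(D) = 8x⁵ ÷ 2x = 4x⁴. Subtract (4x⁴)·D = 8x⁵ − 8x⁴. Remainder: −6x⁴ − 4x³ + 16x² − 24x + 20.
Step 4: lead(−6x⁴ − 4x³ + 16x² − 24x + 20) ÷ lead(D) = −6x⁴ ÷ 2x = −3x³. Subtract (−3x³)·D = −6x⁴ + 6x³. Remainder: −10x³ + 16x² − 24x + 20.
Step 5: lead(−10x³ + 16x² − 24x + 20) ÷ lead(D) = −10x³ ÷ 2x = −5x². Subtract (−5x²)·D = −10x³ + 10x². Remainder: 6x² − 24x + 20.
Step 6: lead(6x² − 24x + 20) ÷ lead(D) = 6x² ÷ 2x = 3x. Subtract (3x)·D = 6x² − 6x. Remainder: −18x + 20.
Step 7: lead(−18x + 20) ÷ lead(D) = −18x ÷ 2x = −9. Subtract (−9)·D = −18x + 18. Remainder: 2.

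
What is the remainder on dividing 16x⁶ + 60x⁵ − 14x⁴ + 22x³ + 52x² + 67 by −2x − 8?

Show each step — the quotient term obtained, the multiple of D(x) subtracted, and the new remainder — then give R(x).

R(x) = 3

Step 1: lead(16x⁶ + 60x⁵ − 14x⁴ + 22x³ + 52x² + 67) ÷ lead(D) = 16x⁶ ÷ −2x = −8x⁵. Subtract (−8x⁵)·D = 16x⁶ + 64x⁵. Remainder: −4x⁵ − 14x⁴ + 22x³ + 52x² + 67.
Step 2: lead(−4x⁵ − 14x⁴ + 22x³ + 52x² + 67) ÷ lead(D) = −4x⁵ ÷ −2x = 2x⁴. Subtract (2x⁴)·D = −4x⁵ − 16x⁴. Remainder: 2x⁴ + 22x³ + 52x² + 67.
Step 3: lead(2x⁴ + 22x³ + 52x² + 67) ÷ lead(D) = 2x⁴ ÷ −2x = −x³. Subtract (−x³)·D = 2x⁴ + 8x³. Remainder: 14x³ + 52x² + 67.
Step 4: lead(14x³ + 52x² + 67) ÷ lead(D) = 14x³ ÷ −2x = −7x². Subtract (−7x²)·D = 14x³ + 56x². Remainder: −4x² + 67.
Step 5: lead(−4x² + 67) ÷ lead(D) = −4x² ÷ −2x = 2x. Subtract (2x)·D = −4x² − 16x. Remainder: 16x + 67.
Step 6: lead(16x + 67) ÷ lead(D) = 16x ÷ −2x = −8. Subtract (−8)·D = 16x + 64. Remainder: 3.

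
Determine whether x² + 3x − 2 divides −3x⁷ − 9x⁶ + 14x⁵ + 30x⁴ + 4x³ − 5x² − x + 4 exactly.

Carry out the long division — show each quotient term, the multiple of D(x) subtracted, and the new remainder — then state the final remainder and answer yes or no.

Step 1: lead(−3x⁷ − 9x⁶ + 14x⁵ + 30x⁴ + 4x³ − 5x² − x + 4) ÷ lead(D) = −3x⁷ ÷ x² = −3x⁵. Subtract (−3x⁵)·D = −3x⁷ − 9x⁶ + 6x⁵. Remainder: 8x⁵ + 30x⁴ + 4x³ − 5x² − x + 4.
Step 2: lead(8x⁵ + 30x⁴ + 4x³ − 5x² − x + 4) ÷ lead(D) = 8x⁵ ÷ x² = 8x³. Subtract (8x³)·D = 8x⁵ + 24x⁴ − 16x³. Remainder: 6x⁴ + 20x³ − 5x² − x + 4.
Step 3: lead(6x⁴ + 20x³ − 5x² − x + 4) ÷ lead(D) = 6x⁴ ÷ x² = 6x². Subtract (6x²)·D = 6x⁴ + 18x³ − 12x². Remainder: 2x³ + 7x² − x + 4.
Step 4: lead(2x³ + 7x² − x + 4) ÷ lead(D) = 2x³ ÷ x² = 2x. Subtract (2x)·D = 2x³ + 6x² − 4x. Remainder: x² + 3x + 4.
Step 5: lead(x² + 3x + 4) ÷ lead(D) = x² ÷ x² = 1. Subtract (1)·D = x² + 3x − 2. Remainder: 6.

R(x) = 6, so D(x) is not a factor of P(x). no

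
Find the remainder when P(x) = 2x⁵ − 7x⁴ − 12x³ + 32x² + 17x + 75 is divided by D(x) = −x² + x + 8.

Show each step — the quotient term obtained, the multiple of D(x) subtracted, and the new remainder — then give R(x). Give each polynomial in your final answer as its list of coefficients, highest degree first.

Step 1: lead(2x⁵ − 7x⁴ − 12x³ + 32x² + 17x + 75) ÷ lead(D) = 2x⁵ ÷ −x² = −2x³. Subtract (−2x³)·D = 2x⁵ − 2x⁴ − 16x³. Remainder: −5x⁴ + 4x³ + 32x² + 17x + 75.
Step 2: lead(−5x⁴ + 4x³ + 32x² + 17x + 75) ÷ lead(D) = −5x⁴ ÷ −x² = 5x². Subtract (5x²)·D = −5x⁴ + 5x³ + 40x². Remainder: −x³ − 8x² + 17x + 75.
Step 3: lead(−x³ − 8x² + 17x + 75) ÷ lead(D) = −x³ ÷ −x² = x. Subtract (x)·D = −x³ + x² + 8x. Remainder: −9x² + 9x + 75.
Step 4: lead(−9x² + 9x + 75) ÷ lead(D) = −9x² ÷ −x² = 9. Subtract (9)·D = −9x² + 9x + 72. Remainder: 3.

R = [3]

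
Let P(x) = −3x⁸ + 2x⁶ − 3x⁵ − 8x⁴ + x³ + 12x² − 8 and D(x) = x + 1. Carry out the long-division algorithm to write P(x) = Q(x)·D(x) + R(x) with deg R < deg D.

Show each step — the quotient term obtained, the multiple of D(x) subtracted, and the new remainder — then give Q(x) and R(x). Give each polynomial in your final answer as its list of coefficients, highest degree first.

Q = [-3, 3, -1, -2, -6, 7, 5, -5]; R = [-3]

Step 1: lead(−3x⁸ + 2x⁶ − 3x⁵ − 8x⁴ + x³ + 12x² − 8) ÷ lead(D) = −3x⁸ ÷ x = −3x⁷. Subtract (−3x⁷)·D = −3x⁸ − 3x⁷. Remainder: 3x⁷ + 2x⁶ − 3x⁵ − 8x⁴ + x³ + 12x² − 8.
Step 2: lead(3x⁷ + 2x⁶ − 3x⁵ − 8x⁴ + x³ + 12x² − 8) ÷ lead(D) = 3x⁷ ÷ x = 3x⁶. Subtract (3x⁶)·D = 3x⁷ + 3x⁶. Remainder: −x⁶ − 3x⁵ − 8x⁴ + x³ + 12x² − 8.
Step 3: lead(−x⁶ − 3x⁵ − 8x⁴ + x³ + 12x² − 8) ÷ lead(D) = −x⁶ ÷ x = −x⁵. Subtract (−x⁵)·D = −x⁶ − x⁵. Remainder: −2x⁵ − 8x⁴ + x³ + 12x² − 8.
Step 4: lead(−2x⁵ − 8x⁴ + x³ + 12x² − 8) ÷ lead(D) = −2x⁵ ÷ x = −2x⁴. Subtract (−2x⁴)·D = −2x⁵ − 2x⁴. Remainder: −6x⁴ + x³ + 12x² − 8.
Step 5: lead(−6x⁴ + x³ + 12x² − 8) ÷ lead(D) = −6x⁴ ÷ x = −6x³. Subtract (−6x³)·D = −6x⁴ − 6x³. Remainder: 7x³ + 12x² − 8.
Step 6: lead(7x³ + 12x² − 8) ÷ lead(D) = 7x³ ÷ x = 7x². Subtract (7x²)·D = 7x³ + 7x². Remainder: 5x² − 8.
Step 7: lead(5x² − 8) ÷ lead(D) = 5x² ÷ x = 5x. Subtract (5x)·D = 5x² + 5x. Remainder: −5x − 8.
Step 8: lead(−5x − 8) ÷ lead(D) = −5x ÷ x = −5. Subtract (−5)·D = −5x − 5. Remainder: −3.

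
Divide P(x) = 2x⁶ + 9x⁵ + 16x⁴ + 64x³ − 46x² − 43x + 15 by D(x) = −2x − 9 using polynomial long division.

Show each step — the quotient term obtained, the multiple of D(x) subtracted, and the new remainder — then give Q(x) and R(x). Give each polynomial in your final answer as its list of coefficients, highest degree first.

Q = [-1, 0, -8, 4, 5, -1]; R = [6]

Step 1: lead(2x⁶ + 9x⁵ + 16x⁴ + 64x³ − 46x² − 43x + 15) ÷ lead(D) = 2x⁶ ÷ −2x = −x⁵. Subtract (−x⁵)·D = 2x⁶ + 9x⁵. Remainder: 16x⁴ + 64x³ − 46x² − 43x + 15.
Step 2: lead(16x⁴ + 64x³ − 46x² − 43x + 15) ÷ lead(D) = 16x⁴ ÷ −2x = −8x³. Subtract (−8x³)·D = 16x⁴ + 72x³. Remainder: −8x³ − 46x² − 43x + 15.
Step 3: lead(−8x³ − 46x² − 43x + 15) ÷ lead(D) = −8x³ ÷ −2x = 4x². Subtract (4x²)·D = −8x³ − 36x². Remainder: −10x² − 43x + 15.
Step 4: lead(−10x² − 43x + 15) ÷ lead(D) = −10x² ÷ −2x = 5x. Subtract (5x)·D = −10x² − 45x. Remainder: 2x + 15.
Step 5: lead(2x + 15) ÷ lead(D) = 2x ÷ −2x = −1. Subtract (−1)·D = 2x + 9. Remainder: 6.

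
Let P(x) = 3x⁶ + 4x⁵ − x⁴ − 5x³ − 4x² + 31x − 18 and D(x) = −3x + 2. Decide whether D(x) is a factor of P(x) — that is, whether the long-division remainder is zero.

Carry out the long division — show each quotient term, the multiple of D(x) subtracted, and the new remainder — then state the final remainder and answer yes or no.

Step 1: lead(3x⁶ + 4x⁵ − x⁴ − 5x³ − 4x² + 31x − 18) ÷ lead(D) = 3x⁶ ÷ −3x = −x⁵. Subtract (−x⁵)·D = 3x⁶ − 2x⁵. Remainder: 6x⁵ − x⁴ − 5x³ − 4x² + 31x − 18.
Step 2: lead(6x⁵ − x⁴ − 5x³ − 4x² + 31x − 18) ÷ lead(D) = 6x⁵ ÷ −3x = −2x⁴. Subtract (−2x⁴)·D = 6x⁵ − 4x⁴. Remainder: 3x⁴ − 5x³ − 4x² + 31x − 18.
Step 3: lead(3x⁴ − 5x³ − 4x² + 31x − 18) ÷ lead(D) = 3x⁴ ÷ −3x = −x³. Subtract (−x³)·D = 3x⁴ − 2x³. Remainder: −3x³ − 4x² + 31x − 18.
Step 4: lead(−3x³ − 4x² + 31x − 18) ÷ lead(D) = −3x³ ÷ −3x = x². Subtract (x²)·D = −3x³ + 2x². Remainder: −6x² + 31x − 18.
Step 5: lead(−6x² + 31x − 18) ÷ lead(D) = −6x² ÷ −3x = 2x. Subtract (2x)·D = −6x² + 4x. Remainder: 27x − 18.
Step 6: lead(27x − 18) ÷ lead(D) = 27x ÷ −3x = −9. Subtract (−9)·D = 27x − 18. Remainder: 0.

R(x) = 0, so D(x) is a factor of P(x). yes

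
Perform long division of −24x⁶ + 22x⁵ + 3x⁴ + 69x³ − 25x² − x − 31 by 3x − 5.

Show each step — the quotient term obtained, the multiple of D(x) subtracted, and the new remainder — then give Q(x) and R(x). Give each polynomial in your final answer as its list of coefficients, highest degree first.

Q = [-8, -6, -9, 8, 5, 8]; R = [9]

Step 1: lead(−24x⁶ + 22x⁵ + 3x⁴ + 69x³ − 25x² − x − 31) ÷ lead(D) = −24x⁶ ÷ 3x = −8x⁵. Subtract (−8x⁵)·D = −24x⁶ + 40x⁵. Remainder: −18x⁵ + 3x⁴ + 69x³ − 25x² − x − 31.
Step 2: lead(−18x⁵ + 3x⁴ + 69x³ − 25x² − x − 31) ÷ lead(D) = −18x⁵ ÷ 3x = −6x⁴. Subtract (−6x⁴)·D = −18x⁵ + 30x⁴. Remainder: −27x⁴ + 69x³ − 25x² − x − 31.
Step 3: lead(−27x⁴ + 69x³ − 25x² − x − 31) ÷ lead(D) = −27x⁴ ÷ 3x = −9x³. Subtract (−9x³)·D = −27x⁴ + 45x³. Remainder: 24x³ − 25x² − x − 31.
Step 4: lead(24x³ − 25x² − x − 31) ÷ lead(D) = 24x³ ÷ 3x = 8x². Subtract (8x²)·D = 24x³ − 40x². Remainder: 15x² − x − 31.
Step 5: lead(15x² − x − 31) ÷ lead(D) = 15x² ÷ 3x = 5x. Subtract (5x)·D = 15x² − 25x. Remainder: 24x − 31.
Step 6: lead(24x − 31) ÷ lead(D) = 24x ÷ 3x = 8. Subtract (8)·D = 24x − 40. Remainder: 9.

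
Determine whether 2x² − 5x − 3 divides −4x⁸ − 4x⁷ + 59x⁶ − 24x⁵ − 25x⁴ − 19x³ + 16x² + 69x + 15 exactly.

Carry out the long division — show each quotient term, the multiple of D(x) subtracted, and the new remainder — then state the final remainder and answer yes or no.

R(x) = 8x − 9, so D(x) is not a factor of P(x). no

Step 1: lead(−4x⁸ − 4x⁷ + 59x⁶ − 24x⁵ − 25x⁴ − 19x³ + 16x² + 69x + 15) ÷ lead(D) = −4x⁸ ÷ 2x² = −2x⁶. Subtract (−2x⁶)·D = −4x⁸ + 10x⁷ + 6x⁶. Remainder: −14x⁷ + 53x⁶ − 24x⁵ − 25x⁴ − 19x³ + 16x² + 69x + 15.
Step 2: lead(−14x⁷ + 53x⁶ − 24x⁵ − 25x⁴ − 19x³ + 16x² + 69x + 15) ÷ lead(D) = −14x⁷ ÷ 2x² = −7x⁵. Subtract (−7x⁵)·D = −14x⁷ + 35x⁶ + 21x⁵. Remainder: 18x⁶ − 45x⁵ − 25x⁴ − 19x³ + 16x² + 69x + 15.
Step 3: lead(18x⁶ − 45x⁵ − 25x⁴ − 19x³ + 16x² + 69x + 15) ÷ lead(D) = 18x⁶ ÷ 2x² = 9x⁴. Subtract (9x⁴)·D = 18x⁶ − 45x⁵ − 27x⁴. Remainder: 2x⁴ − 19x³ + 16x² + 69x + 15.
Step 4: lead(2x⁴ − 19x³ + 16x² + 69x + 15) ÷ lead(D) = 2x⁴ ÷ 2x² = x². Subtract (x²)·D = 2x⁴ − 5x³ − 3x². Remainder: −14x³ + 19x² + 69x + 15.
Step 5: lead(−14x³ + 19x² + 69x + 15) ÷ lead(D) = −14x³ ÷ 2x² = −7x. Subtract (−7x)·D = −14x³ + 35x² + 21x. Remainder: −16x² + 48x + 15.
Step 6: lead(−16x² + 48x + 15) ÷ lead(D) = −16x² ÷ 2x² = −8. Subtract (−8)·D = −16x² + 40x + 24. Remainder: 8x − 9.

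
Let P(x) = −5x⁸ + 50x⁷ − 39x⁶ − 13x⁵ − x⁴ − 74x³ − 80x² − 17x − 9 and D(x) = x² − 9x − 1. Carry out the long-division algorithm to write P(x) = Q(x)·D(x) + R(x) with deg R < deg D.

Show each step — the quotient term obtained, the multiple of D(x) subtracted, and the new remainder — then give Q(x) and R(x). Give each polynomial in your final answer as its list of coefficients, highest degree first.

Q = [-5, 5, 1, 1, 9, 8, 1]; R = [-8]

Step 1: lead(−5x⁸ + 50x⁷ − 39x⁶ − 13x⁵ − x⁴ − 74x³ − 80x² − 17x − 9) ÷ lead(D) = −5x⁸ ÷ x² = −5x⁶. Subtract (−5x⁶)·D = −5x⁸ + 45x⁷ + 5x⁶. Remainder: 5x⁷ − 44x⁶ − 13x⁵ − x⁴ − 74x³ − 80x² − 17x − 9.
Step 2: lead(5x⁷ − 44x⁶ − 13x⁵ − x⁴ − 74x³ − 80x² − 17x − 9) ÷ lead(D) = 5x⁷ ÷ x² = 5x⁵. Subtract (5x⁵)·D = 5x⁷ − 45x⁶ − 5x⁵. Remainder: x⁶ − 8x⁵ − x⁴ − 74x³ − 80x² − 17x − 9.
Step 3: lead(x⁶ − 8x⁵ − x⁴ − 74x³ − 80x² − 17x − 9) ÷ lead(D) = x⁶ ÷ x² = x⁴. Subtract (x⁴)·D = x⁶ − 9x⁵ − x⁴. Remainder: x⁵ − 74x³ − 80x² − 17x − 9.
Step 4: lead(x⁵ − 74x³ − 80x² − 17x − 9) ÷ lead(D) = x⁵ ÷ x² = x³. Subtract (x³)·D = x⁵ − 9x⁴ − x³. Remainder: 9x⁴ − 73x³ − 80x² − 17x − 9.
Step 5: lead(9x⁴ − 73x³ − 80x² − 17x − 9) ÷ lead(D) = 9x⁴ ÷ x² = 9x². Subtract (9x²)·D = 9x⁴ − 81x³ − 9x². Remainder: 8x³ − 71x² − 17x − 9.
Step 6: lead(8x³ − 71x² − 17x − 9) ÷ lead(D) = 8x³ ÷ x² = 8x. Subtract (8x)·D = 8x³ − 72x² − 8x. Remainder: x² − 9x − 9.
Step 7: lead(x² − 9x − 9) ÷ lead(D) = x² ÷ x² = 1. Subtract (1)·D = x² − 9x − 1. Remainder: −8.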